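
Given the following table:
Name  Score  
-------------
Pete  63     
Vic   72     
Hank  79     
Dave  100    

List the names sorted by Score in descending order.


Sorting by Score (descending):
  Dave: 100
  Hank: 79
  Vic: 72
  Pete: 63


ANSWER: Dave, Hank, Vic, Pete


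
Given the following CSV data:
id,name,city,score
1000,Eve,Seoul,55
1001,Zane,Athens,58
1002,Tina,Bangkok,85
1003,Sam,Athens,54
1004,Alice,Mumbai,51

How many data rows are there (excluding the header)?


Counting rows (excluding header):
Header: id,name,city,score
Data rows: 5

ANSWER: 5


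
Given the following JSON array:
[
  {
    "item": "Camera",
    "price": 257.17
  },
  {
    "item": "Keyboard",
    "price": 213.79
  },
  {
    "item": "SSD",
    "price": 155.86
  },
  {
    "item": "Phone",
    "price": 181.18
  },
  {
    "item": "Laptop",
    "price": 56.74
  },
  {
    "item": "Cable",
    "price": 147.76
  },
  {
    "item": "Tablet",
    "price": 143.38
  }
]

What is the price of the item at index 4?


Array index 4 -> Laptop
price = 56.74

ANSWER: 56.74


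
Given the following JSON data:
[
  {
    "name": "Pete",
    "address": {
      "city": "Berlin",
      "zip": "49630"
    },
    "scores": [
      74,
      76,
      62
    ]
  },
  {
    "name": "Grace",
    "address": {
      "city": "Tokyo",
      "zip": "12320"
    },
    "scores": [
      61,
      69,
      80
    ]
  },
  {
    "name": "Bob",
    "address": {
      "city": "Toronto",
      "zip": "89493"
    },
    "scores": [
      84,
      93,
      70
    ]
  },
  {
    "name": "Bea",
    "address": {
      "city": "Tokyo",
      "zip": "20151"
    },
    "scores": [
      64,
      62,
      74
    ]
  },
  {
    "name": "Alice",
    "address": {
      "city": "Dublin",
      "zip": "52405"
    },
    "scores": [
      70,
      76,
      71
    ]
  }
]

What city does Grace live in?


Path: records[1].address.city
Value: Tokyo

ANSWER: Tokyo


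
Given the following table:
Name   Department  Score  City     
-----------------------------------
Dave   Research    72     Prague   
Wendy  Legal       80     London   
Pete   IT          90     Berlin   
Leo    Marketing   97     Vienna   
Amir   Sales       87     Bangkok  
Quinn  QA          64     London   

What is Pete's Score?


Row 3: Pete
Score = 90

ANSWER: 90


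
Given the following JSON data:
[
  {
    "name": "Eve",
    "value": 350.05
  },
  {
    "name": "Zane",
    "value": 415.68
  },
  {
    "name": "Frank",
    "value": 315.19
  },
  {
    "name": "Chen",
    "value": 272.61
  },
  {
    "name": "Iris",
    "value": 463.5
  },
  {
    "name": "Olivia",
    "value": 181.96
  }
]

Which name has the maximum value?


Comparing values:
  Eve: 350.05
  Zane: 415.68
  Frank: 315.19
  Chen: 272.61
  Iris: 463.5
  Olivia: 181.96
Maximum: Iris (463.5)

ANSWER: Iris


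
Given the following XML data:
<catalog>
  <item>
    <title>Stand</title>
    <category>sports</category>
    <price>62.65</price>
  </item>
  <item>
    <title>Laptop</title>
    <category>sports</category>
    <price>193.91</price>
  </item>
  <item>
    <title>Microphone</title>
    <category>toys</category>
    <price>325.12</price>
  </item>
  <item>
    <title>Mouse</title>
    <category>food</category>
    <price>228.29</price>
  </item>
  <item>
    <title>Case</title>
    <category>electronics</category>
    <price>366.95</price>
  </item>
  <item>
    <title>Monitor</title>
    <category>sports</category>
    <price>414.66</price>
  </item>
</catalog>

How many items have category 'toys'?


Scanning <item> elements for <category>toys</category>:
  Item 3: Microphone -> MATCH
Count: 1

ANSWER: 1


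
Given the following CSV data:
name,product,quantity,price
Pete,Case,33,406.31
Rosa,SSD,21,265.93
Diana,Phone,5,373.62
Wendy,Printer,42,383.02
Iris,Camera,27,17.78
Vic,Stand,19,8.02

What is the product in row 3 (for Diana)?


Row 3: Diana
Column 'product' = Phone

ANSWER: Phone


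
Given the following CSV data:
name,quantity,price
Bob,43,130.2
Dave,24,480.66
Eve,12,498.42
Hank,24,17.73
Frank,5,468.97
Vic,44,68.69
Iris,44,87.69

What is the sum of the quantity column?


Values in 'quantity' column:
  Row 1: 43
  Row 2: 24
  Row 3: 12
  Row 4: 24
  Row 5: 5
  Row 6: 44
  Row 7: 44
Sum = 43 + 24 + 12 + 24 + 5 + 44 + 44 = 196

ANSWER: 196


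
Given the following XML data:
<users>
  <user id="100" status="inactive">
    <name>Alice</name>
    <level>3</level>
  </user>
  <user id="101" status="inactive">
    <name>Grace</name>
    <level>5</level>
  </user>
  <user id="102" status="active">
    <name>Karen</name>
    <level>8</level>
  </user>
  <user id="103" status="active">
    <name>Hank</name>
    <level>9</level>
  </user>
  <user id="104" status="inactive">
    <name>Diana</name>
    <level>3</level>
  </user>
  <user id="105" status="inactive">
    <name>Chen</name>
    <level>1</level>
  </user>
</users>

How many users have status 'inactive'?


Counting users with status='inactive':
  Alice (id=100) -> MATCH
  Grace (id=101) -> MATCH
  Diana (id=104) -> MATCH
  Chen (id=105) -> MATCH
Count: 4

ANSWER: 4


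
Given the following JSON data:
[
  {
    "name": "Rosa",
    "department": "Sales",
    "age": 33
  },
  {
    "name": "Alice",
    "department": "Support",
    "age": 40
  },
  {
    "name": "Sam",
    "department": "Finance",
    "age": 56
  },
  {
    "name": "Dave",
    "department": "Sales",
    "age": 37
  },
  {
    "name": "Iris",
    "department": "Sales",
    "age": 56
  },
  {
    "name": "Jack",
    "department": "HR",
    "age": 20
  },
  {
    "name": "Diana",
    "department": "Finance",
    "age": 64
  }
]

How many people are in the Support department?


Scanning records for department = Support
  Record 1: Alice
Count: 1

ANSWER: 1


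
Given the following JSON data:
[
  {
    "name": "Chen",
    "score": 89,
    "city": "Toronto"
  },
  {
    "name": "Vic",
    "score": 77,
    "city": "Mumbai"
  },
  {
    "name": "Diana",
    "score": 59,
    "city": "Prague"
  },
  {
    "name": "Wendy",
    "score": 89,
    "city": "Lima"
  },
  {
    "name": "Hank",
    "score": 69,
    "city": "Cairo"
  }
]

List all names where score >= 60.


Filtering records where score >= 60:
  Chen (score=89) -> YES
  Vic (score=77) -> YES
  Diana (score=59) -> no
  Wendy (score=89) -> YES
  Hank (score=69) -> YES


ANSWER: Chen, Vic, Wendy, Hank


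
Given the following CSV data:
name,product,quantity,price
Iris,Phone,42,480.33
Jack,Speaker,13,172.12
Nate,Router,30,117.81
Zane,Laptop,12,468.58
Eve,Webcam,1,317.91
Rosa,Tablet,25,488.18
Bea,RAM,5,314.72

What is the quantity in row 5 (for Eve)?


Row 5: Eve
Column 'quantity' = 1

ANSWER: 1


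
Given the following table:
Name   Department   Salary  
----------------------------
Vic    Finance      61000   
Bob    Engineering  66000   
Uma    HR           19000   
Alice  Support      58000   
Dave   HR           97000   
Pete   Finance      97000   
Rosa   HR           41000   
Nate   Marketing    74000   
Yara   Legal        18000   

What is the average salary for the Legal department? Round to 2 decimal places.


Legal department members:
  Yara: 18000
Sum = 18000
Count = 1
Average = 18000 / 1 = 18000.00

ANSWER: 18000.00


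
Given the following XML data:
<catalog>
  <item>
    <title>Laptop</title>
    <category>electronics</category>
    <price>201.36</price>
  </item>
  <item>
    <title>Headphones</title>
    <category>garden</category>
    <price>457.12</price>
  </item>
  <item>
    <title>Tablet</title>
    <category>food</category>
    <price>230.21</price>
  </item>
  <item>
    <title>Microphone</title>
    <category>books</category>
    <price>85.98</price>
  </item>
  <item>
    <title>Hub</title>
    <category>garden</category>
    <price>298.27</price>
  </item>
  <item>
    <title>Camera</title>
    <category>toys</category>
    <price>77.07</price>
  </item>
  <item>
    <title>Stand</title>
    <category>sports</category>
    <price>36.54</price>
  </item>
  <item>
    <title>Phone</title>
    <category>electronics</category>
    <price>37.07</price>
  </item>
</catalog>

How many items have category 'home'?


Scanning <item> elements for <category>home</category>:
Count: 0

ANSWER: 0


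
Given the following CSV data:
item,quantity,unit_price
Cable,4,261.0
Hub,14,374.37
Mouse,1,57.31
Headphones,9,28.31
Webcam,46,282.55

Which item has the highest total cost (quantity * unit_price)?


Computing row totals:
  Cable: 1044.0
  Hub: 5241.18
  Mouse: 57.31
  Headphones: 254.79
  Webcam: 12997.3
Maximum: Webcam (12997.3)

ANSWER: Webcam


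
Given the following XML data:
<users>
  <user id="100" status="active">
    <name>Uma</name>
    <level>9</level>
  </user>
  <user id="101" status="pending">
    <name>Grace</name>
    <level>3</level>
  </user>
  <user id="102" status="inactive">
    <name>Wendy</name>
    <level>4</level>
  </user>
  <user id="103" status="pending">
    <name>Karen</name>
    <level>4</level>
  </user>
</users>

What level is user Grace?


Finding user: Grace
<level>3</level>

ANSWER: 3


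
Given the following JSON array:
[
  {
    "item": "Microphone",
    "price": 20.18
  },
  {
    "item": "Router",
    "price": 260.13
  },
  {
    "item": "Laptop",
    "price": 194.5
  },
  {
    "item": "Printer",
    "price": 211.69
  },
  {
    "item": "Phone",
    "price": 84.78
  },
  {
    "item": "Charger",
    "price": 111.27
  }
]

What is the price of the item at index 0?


Array index 0 -> Microphone
price = 20.18

ANSWER: 20.18


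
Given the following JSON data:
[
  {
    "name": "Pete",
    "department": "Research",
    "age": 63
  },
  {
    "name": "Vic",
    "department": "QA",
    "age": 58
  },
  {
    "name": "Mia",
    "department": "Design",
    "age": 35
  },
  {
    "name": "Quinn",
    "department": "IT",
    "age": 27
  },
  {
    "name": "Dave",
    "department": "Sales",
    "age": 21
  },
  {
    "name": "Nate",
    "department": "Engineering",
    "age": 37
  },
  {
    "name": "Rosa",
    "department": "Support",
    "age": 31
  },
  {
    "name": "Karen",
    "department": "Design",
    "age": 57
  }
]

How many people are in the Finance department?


Scanning records for department = Finance
  No matches found
Count: 0

ANSWER: 0


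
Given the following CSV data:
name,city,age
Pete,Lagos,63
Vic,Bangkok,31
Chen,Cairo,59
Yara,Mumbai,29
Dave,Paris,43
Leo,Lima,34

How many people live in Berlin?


Scanning city column for 'Berlin':
Total matches: 0

ANSWER: 0


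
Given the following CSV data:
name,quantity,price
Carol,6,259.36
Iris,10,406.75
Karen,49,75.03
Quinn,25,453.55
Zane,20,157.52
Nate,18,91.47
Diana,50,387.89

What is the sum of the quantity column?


Values in 'quantity' column:
  Row 1: 6
  Row 2: 10
  Row 3: 49
  Row 4: 25
  Row 5: 20
  Row 6: 18
  Row 7: 50
Sum = 6 + 10 + 49 + 25 + 20 + 18 + 50 = 178

ANSWER: 178


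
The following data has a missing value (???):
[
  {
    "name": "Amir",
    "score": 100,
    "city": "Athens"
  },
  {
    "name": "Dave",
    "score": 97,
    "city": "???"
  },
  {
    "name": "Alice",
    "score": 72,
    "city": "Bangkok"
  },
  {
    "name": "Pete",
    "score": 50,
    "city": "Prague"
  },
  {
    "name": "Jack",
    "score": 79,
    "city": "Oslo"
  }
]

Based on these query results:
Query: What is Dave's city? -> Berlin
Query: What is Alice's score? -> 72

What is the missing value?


The missing value is Dave's city
From query: Dave's city = Berlin

ANSWER: Berlin


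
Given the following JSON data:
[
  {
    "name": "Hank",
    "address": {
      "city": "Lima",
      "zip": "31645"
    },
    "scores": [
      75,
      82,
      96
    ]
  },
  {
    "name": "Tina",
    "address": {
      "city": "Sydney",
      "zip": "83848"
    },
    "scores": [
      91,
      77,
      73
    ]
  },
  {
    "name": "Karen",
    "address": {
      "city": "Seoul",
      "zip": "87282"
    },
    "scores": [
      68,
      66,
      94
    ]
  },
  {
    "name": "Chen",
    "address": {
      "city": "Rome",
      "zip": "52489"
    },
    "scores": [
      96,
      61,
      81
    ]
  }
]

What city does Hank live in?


Path: records[0].address.city
Value: Lima

ANSWER: Lima


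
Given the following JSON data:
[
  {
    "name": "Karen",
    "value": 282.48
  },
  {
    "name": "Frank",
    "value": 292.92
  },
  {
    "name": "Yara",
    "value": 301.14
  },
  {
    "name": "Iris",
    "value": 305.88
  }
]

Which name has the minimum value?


Comparing values:
  Karen: 282.48
  Frank: 292.92
  Yara: 301.14
  Iris: 305.88
Minimum: Karen (282.48)

ANSWER: Karen


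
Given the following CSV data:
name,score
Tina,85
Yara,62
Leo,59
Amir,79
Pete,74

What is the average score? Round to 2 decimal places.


Scores: 85, 62, 59, 79, 74
Sum = 359
Count = 5
Average = 359 / 5 = 71.80

ANSWER: 71.80


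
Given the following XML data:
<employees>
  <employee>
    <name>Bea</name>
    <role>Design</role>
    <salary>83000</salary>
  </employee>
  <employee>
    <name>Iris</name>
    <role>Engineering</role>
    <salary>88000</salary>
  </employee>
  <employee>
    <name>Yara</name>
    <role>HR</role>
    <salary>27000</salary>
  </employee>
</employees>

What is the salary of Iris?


Searching for <employee> with <name>Iris</name>
Found at position 2
<salary>88000</salary>

ANSWER: 88000


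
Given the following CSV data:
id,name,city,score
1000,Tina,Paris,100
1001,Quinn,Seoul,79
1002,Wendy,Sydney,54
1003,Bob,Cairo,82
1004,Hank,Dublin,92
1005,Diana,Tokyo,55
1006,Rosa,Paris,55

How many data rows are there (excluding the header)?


Counting rows (excluding header):
Header: id,name,city,score
Data rows: 7

ANSWER: 7


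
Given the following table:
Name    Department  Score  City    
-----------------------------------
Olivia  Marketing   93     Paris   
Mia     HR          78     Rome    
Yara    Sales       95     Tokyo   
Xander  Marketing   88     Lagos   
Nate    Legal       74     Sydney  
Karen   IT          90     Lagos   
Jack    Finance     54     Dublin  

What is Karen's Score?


Row 6: Karen
Score = 90

ANSWER: 90


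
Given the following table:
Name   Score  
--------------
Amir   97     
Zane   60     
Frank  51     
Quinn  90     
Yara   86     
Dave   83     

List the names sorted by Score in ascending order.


Sorting by Score (ascending):
  Frank: 51
  Zane: 60
  Dave: 83
  Yara: 86
  Quinn: 90
  Amir: 97


ANSWER: Frank, Zane, Dave, Yara, Quinn, Amir


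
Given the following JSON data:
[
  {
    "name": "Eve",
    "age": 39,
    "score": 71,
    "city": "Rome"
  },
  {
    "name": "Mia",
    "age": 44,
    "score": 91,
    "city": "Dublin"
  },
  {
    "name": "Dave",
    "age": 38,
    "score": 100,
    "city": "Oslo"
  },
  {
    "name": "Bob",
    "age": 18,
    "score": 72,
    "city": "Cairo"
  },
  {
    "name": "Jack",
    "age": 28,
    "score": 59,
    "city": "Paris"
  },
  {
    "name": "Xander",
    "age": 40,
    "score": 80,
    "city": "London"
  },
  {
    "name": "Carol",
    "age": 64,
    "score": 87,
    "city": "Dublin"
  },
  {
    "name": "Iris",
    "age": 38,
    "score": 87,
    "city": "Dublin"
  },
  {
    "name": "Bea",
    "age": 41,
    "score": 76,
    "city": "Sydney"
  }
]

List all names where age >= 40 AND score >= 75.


Checking both conditions:
  Eve (age=39, score=71) -> no
  Mia (age=44, score=91) -> YES
  Dave (age=38, score=100) -> no
  Bob (age=18, score=72) -> no
  Jack (age=28, score=59) -> no
  Xander (age=40, score=80) -> YES
  Carol (age=64, score=87) -> YES
  Iris (age=38, score=87) -> no
  Bea (age=41, score=76) -> YES


ANSWER: Mia, Xander, Carol, Bea


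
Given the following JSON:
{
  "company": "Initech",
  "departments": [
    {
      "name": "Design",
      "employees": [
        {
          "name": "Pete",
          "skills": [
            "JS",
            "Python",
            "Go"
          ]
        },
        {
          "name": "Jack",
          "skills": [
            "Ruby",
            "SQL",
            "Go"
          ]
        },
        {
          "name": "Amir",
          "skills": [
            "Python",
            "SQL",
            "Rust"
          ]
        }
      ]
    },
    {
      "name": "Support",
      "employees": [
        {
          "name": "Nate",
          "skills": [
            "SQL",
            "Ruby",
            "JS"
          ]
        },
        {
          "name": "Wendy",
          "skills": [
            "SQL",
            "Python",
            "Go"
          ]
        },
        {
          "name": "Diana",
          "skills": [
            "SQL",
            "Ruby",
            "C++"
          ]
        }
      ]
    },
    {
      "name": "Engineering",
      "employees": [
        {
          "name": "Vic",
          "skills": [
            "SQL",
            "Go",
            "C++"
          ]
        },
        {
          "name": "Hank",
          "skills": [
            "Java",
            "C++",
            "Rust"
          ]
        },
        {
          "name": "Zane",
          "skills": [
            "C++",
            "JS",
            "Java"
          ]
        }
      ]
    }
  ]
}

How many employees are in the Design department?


Path: departments[0].employees
Count: 3

ANSWER: 3


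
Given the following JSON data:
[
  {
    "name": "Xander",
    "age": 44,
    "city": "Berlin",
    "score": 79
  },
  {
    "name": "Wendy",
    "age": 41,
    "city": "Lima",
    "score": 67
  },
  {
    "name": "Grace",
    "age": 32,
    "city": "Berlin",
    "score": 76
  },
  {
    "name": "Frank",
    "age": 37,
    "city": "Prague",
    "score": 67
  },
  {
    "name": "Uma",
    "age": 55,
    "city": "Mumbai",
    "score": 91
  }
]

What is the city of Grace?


Looking up record where name = Grace
Record index: 2
Field 'city' = Berlin

ANSWER: Berlin


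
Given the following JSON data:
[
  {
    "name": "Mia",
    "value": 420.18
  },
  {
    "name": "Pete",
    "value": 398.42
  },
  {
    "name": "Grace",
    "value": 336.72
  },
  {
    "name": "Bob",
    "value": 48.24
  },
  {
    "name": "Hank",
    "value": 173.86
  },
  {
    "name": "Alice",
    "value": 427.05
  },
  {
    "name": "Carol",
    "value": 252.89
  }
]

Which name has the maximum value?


Comparing values:
  Mia: 420.18
  Pete: 398.42
  Grace: 336.72
  Bob: 48.24
  Hank: 173.86
  Alice: 427.05
  Carol: 252.89
Maximum: Alice (427.05)

ANSWER: Alice


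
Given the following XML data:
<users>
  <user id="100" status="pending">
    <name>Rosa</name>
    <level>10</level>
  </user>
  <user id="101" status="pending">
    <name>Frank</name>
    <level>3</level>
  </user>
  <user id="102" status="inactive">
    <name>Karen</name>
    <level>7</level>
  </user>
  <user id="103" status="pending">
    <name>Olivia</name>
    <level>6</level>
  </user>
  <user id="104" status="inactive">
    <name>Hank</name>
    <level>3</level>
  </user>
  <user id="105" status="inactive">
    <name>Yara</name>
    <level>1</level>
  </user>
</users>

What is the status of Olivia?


Finding user with name = Olivia
user id="103" status="pending"

ANSWER: pending


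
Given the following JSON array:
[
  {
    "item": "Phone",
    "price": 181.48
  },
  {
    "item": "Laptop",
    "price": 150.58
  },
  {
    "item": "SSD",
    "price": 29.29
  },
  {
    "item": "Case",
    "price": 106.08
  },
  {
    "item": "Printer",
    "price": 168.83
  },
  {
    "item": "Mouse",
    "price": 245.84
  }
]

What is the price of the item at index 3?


Array index 3 -> Case
price = 106.08

ANSWER: 106.08


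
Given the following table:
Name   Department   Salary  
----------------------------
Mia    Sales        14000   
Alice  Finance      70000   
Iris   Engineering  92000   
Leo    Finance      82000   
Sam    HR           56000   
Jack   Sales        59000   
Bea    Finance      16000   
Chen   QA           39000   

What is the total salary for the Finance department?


Finance department members:
  Alice: 70000
  Leo: 82000
  Bea: 16000
Total = 70000 + 82000 + 16000 = 168000

ANSWER: 168000


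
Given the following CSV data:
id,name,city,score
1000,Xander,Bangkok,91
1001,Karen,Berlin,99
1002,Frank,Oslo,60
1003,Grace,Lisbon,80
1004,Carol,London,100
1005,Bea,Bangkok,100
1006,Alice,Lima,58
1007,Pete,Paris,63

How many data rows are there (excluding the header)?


Counting rows (excluding header):
Header: id,name,city,score
Data rows: 8

ANSWER: 8


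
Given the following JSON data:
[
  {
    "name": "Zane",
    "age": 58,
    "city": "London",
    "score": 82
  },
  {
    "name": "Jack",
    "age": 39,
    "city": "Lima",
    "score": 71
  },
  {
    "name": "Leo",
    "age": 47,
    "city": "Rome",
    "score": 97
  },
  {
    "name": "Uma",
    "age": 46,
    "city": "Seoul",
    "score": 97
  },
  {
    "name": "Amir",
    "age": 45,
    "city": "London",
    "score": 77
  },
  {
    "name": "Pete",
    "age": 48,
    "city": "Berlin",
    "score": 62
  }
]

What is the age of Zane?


Looking up record where name = Zane
Record index: 0
Field 'age' = 58

ANSWER: 58


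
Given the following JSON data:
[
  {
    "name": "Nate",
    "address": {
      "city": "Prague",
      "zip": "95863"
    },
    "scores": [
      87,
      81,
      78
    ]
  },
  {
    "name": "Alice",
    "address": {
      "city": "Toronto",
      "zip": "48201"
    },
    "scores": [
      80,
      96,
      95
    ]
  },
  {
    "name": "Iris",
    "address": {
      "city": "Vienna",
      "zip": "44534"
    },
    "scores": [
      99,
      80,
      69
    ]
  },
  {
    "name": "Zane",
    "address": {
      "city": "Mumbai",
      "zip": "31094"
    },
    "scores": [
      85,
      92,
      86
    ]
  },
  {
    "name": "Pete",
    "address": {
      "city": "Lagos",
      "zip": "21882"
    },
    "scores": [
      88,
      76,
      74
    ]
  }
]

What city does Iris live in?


Path: records[2].address.city
Value: Vienna

ANSWER: Vienna


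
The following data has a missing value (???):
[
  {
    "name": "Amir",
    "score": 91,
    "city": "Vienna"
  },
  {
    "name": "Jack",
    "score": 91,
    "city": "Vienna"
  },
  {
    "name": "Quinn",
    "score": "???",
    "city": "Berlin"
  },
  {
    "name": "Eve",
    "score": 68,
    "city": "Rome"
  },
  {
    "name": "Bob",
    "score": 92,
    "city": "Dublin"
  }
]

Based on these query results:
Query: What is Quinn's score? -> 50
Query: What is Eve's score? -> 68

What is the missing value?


The missing value is Quinn's score
From query: Quinn's score = 50

ANSWER: 50


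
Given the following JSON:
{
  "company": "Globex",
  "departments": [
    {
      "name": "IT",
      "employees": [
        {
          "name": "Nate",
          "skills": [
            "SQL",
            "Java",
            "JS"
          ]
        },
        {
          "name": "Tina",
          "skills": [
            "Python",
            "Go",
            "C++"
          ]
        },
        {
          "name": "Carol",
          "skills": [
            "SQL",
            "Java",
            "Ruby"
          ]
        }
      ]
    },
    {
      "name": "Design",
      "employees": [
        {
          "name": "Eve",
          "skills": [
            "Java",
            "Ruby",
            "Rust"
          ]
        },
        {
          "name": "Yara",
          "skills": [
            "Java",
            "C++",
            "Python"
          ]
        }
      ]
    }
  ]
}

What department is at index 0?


Path: departments[0].name
Value: IT

ANSWER: IT


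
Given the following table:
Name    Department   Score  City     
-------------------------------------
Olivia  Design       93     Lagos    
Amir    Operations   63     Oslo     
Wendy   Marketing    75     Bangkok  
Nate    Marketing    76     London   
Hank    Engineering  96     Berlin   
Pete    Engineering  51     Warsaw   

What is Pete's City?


Row 6: Pete
City = Warsaw

ANSWER: Warsaw


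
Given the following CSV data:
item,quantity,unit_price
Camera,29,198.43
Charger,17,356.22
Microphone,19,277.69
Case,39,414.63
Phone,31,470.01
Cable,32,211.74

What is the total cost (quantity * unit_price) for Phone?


Row: Phone
quantity = 31
unit_price = 470.01
total = 31 * 470.01 = 14570.31

ANSWER: 14570.31


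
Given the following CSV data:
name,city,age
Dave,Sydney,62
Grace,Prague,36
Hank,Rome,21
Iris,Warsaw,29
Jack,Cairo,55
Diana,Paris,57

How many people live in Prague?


Scanning city column for 'Prague':
  Row 2: Grace -> MATCH
Total matches: 1

ANSWER: 1


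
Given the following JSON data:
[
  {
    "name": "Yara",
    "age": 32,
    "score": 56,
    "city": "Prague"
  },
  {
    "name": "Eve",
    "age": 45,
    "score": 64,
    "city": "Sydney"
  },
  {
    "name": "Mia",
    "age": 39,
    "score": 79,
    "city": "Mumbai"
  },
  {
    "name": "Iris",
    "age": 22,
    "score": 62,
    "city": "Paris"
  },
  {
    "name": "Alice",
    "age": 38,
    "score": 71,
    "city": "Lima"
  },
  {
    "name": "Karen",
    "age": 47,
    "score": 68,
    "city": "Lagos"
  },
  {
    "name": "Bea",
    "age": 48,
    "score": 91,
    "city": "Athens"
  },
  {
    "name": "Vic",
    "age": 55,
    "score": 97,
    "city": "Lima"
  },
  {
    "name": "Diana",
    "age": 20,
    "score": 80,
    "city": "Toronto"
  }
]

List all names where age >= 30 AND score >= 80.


Checking both conditions:
  Yara (age=32, score=56) -> no
  Eve (age=45, score=64) -> no
  Mia (age=39, score=79) -> no
  Iris (age=22, score=62) -> no
  Alice (age=38, score=71) -> no
  Karen (age=47, score=68) -> no
  Bea (age=48, score=91) -> YES
  Vic (age=55, score=97) -> YES
  Diana (age=20, score=80) -> no


ANSWER: Bea, Vic


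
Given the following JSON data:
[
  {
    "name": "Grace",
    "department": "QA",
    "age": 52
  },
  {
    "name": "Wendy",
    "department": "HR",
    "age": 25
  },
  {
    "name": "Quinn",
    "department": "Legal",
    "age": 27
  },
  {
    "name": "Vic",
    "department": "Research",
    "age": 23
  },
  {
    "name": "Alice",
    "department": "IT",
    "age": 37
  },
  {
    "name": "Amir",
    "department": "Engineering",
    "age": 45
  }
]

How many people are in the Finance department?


Scanning records for department = Finance
  No matches found
Count: 0

ANSWER: 0


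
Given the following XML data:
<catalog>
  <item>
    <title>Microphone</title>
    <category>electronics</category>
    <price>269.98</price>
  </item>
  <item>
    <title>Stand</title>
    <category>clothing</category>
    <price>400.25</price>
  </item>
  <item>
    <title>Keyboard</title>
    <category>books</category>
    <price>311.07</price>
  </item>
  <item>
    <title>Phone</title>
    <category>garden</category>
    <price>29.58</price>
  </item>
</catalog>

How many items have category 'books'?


Scanning <item> elements for <category>books</category>:
  Item 3: Keyboard -> MATCH
Count: 1

ANSWER: 1


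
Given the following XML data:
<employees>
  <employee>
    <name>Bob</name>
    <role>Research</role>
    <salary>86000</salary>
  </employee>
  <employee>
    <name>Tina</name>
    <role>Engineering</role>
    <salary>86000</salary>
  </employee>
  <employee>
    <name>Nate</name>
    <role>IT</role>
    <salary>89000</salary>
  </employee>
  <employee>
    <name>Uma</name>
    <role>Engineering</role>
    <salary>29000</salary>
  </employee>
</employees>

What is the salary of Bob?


Searching for <employee> with <name>Bob</name>
Found at position 1
<salary>86000</salary>

ANSWER: 86000


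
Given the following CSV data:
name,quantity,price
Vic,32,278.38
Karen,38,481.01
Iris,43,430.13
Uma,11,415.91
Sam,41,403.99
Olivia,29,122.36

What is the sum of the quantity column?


Values in 'quantity' column:
  Row 1: 32
  Row 2: 38
  Row 3: 43
  Row 4: 11
  Row 5: 41
  Row 6: 29
Sum = 32 + 38 + 43 + 11 + 41 + 29 = 194

ANSWER: 194


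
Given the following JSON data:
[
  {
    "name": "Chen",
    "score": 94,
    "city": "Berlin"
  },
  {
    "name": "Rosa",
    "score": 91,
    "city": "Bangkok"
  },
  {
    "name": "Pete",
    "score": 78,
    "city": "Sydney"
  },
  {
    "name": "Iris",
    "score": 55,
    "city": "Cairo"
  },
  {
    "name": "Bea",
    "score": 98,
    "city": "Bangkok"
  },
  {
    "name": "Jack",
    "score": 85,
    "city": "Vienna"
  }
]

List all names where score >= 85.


Filtering records where score >= 85:
  Chen (score=94) -> YES
  Rosa (score=91) -> YES
  Pete (score=78) -> no
  Iris (score=55) -> no
  Bea (score=98) -> YES
  Jack (score=85) -> YES


ANSWER: Chen, Rosa, Bea, Jack


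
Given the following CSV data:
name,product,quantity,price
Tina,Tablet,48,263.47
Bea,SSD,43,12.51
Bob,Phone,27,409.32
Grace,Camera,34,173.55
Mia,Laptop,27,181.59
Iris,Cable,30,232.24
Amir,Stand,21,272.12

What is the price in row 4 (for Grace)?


Row 4: Grace
Column 'price' = 173.55

ANSWER: 173.55


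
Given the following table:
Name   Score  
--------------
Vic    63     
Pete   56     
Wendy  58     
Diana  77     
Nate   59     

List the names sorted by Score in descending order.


Sorting by Score (descending):
  Diana: 77
  Vic: 63
  Nate: 59
  Wendy: 58
  Pete: 56


ANSWER: Diana, Vic, Nate, Wendy, Pete


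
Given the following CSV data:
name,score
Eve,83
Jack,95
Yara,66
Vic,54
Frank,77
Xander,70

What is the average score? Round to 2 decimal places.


Scores: 83, 95, 66, 54, 77, 70
Sum = 445
Count = 6
Average = 445 / 6 = 74.17

ANSWER: 74.17


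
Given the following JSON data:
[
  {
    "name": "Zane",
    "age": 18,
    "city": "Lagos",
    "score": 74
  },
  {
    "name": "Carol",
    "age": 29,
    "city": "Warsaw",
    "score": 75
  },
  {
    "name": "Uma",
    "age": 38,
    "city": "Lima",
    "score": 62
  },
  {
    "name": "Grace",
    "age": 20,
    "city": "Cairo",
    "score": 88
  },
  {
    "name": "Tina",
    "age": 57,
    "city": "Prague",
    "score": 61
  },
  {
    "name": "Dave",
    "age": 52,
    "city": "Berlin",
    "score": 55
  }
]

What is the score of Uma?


Looking up record where name = Uma
Record index: 2
Field 'score' = 62

ANSWER: 62


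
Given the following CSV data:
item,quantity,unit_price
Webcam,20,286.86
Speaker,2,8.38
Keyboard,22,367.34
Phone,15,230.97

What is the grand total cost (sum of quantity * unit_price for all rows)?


Computing row totals:
  Webcam: 20 * 286.86 = 5737.2
  Speaker: 2 * 8.38 = 16.76
  Keyboard: 22 * 367.34 = 8081.48
  Phone: 15 * 230.97 = 3464.55
Grand total = 5737.2 + 16.76 + 8081.48 + 3464.55 = 17299.99

ANSWER: 17299.99


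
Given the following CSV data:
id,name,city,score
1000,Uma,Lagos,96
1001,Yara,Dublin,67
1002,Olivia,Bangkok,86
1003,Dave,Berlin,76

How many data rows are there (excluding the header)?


Counting rows (excluding header):
Header: id,name,city,score
Data rows: 4

ANSWER: 4


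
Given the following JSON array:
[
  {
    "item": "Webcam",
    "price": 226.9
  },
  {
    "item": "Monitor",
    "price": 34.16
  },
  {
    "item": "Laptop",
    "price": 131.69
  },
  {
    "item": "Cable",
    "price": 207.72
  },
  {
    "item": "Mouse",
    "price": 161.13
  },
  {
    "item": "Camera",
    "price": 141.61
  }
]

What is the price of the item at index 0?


Array index 0 -> Webcam
price = 226.9

ANSWER: 226.9


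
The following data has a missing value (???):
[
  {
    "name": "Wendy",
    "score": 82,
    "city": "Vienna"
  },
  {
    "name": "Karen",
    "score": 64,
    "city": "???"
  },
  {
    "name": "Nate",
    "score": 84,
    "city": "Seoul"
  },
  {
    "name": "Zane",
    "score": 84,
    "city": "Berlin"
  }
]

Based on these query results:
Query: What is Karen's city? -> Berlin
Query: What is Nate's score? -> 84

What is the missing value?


The missing value is Karen's city
From query: Karen's city = Berlin

ANSWER: Berlin


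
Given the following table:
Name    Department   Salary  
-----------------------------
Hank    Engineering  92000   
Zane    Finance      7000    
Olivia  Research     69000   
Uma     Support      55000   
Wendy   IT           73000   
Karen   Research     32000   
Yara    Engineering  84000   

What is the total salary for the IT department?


IT department members:
  Wendy: 73000
Total = 73000 = 73000

ANSWER: 73000


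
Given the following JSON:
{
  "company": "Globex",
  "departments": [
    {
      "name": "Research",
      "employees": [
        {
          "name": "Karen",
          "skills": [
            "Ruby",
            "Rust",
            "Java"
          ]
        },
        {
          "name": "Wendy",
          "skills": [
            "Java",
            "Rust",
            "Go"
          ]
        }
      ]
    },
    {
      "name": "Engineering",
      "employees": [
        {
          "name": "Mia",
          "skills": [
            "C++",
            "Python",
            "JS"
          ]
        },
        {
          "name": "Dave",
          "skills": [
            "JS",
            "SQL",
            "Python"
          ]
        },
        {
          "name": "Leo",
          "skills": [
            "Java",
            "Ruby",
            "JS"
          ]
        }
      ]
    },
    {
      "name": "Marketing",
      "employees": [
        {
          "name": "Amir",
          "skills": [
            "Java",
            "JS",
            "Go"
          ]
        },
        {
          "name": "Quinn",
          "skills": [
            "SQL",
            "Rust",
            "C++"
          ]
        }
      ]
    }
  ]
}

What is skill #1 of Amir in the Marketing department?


Path: departments[2].employees[0].skills[0]
Value: Java

ANSWER: Java


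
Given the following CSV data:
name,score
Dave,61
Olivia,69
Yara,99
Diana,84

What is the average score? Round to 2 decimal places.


Scores: 61, 69, 99, 84
Sum = 313
Count = 4
Average = 313 / 4 = 78.25

ANSWER: 78.25


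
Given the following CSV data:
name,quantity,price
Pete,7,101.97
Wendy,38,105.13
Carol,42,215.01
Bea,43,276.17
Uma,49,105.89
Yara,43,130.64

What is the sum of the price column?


Values in 'price' column:
  Row 1: 101.97
  Row 2: 105.13
  Row 3: 215.01
  Row 4: 276.17
  Row 5: 105.89
  Row 6: 130.64
Sum = 101.97 + 105.13 + 215.01 + 276.17 + 105.89 + 130.64 = 934.81

ANSWER: 934.81


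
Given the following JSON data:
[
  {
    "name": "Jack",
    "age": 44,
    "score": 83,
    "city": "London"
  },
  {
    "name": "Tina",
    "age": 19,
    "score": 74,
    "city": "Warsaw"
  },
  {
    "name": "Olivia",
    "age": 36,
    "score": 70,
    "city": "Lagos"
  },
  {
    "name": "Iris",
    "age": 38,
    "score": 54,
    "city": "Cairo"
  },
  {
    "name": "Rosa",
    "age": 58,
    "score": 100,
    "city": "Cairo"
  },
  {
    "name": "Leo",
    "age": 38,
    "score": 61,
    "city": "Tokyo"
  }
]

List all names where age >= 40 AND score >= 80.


Checking both conditions:
  Jack (age=44, score=83) -> YES
  Tina (age=19, score=74) -> no
  Olivia (age=36, score=70) -> no
  Iris (age=38, score=54) -> no
  Rosa (age=58, score=100) -> YES
  Leo (age=38, score=61) -> no


ANSWER: Jack, Rosa


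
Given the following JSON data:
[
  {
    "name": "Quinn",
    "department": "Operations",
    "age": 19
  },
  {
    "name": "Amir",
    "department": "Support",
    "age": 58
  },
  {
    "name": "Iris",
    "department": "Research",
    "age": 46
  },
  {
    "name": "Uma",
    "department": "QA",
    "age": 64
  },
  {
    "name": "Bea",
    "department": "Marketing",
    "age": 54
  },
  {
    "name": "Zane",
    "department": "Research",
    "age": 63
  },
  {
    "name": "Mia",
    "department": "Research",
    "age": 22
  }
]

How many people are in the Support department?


Scanning records for department = Support
  Record 1: Amir
Count: 1

ANSWER: 1


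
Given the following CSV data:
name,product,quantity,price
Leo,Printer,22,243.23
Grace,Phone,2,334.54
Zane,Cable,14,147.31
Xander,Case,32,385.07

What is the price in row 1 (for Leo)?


Row 1: Leo
Column 'price' = 243.23

ANSWER: 243.23


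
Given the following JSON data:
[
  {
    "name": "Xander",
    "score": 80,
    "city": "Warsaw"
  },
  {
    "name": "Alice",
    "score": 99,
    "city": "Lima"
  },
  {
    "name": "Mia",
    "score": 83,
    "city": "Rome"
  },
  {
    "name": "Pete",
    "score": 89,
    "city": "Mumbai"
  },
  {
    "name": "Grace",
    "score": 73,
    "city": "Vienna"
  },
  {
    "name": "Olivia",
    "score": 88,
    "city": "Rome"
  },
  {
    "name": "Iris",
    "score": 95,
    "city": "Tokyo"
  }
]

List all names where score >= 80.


Filtering records where score >= 80:
  Xander (score=80) -> YES
  Alice (score=99) -> YES
  Mia (score=83) -> YES
  Pete (score=89) -> YES
  Grace (score=73) -> no
  Olivia (score=88) -> YES
  Iris (score=95) -> YES


ANSWER: Xander, Alice, Mia, Pete, Olivia, Iris


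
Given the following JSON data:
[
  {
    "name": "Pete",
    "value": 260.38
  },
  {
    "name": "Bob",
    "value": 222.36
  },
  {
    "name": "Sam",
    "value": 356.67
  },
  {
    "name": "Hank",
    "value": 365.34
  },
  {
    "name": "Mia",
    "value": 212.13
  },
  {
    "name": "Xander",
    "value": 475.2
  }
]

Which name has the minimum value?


Comparing values:
  Pete: 260.38
  Bob: 222.36
  Sam: 356.67
  Hank: 365.34
  Mia: 212.13
  Xander: 475.2
Minimum: Mia (212.13)

ANSWER: Mia


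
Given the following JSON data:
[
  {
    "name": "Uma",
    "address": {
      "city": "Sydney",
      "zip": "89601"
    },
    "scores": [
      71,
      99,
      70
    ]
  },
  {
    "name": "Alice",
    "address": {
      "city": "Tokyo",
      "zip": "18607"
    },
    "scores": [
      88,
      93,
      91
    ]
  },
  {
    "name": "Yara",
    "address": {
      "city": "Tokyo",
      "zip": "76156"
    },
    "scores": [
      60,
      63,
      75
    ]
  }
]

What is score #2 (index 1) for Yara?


Path: records[2].scores[1]
Value: 63

ANSWER: 63


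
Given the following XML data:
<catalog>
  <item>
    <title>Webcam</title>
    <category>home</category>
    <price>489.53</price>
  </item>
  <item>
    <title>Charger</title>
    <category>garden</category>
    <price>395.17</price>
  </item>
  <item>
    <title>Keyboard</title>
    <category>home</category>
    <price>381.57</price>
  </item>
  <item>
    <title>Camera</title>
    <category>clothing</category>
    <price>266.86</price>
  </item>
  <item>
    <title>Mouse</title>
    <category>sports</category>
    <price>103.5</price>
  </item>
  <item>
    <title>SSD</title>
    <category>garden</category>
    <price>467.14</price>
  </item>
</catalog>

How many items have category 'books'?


Scanning <item> elements for <category>books</category>:
Count: 0

ANSWER: 0


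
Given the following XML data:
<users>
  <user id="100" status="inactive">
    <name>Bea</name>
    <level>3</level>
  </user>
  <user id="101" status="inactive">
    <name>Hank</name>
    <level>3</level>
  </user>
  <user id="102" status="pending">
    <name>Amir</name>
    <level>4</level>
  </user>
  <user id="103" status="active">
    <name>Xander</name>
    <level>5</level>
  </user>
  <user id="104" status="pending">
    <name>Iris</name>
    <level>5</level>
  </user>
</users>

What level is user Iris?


Finding user: Iris
<level>5</level>

ANSWER: 5


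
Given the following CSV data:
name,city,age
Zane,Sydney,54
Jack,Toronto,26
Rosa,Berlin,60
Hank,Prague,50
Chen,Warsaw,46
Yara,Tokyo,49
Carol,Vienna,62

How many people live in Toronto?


Scanning city column for 'Toronto':
  Row 2: Jack -> MATCH
Total matches: 1

ANSWER: 1


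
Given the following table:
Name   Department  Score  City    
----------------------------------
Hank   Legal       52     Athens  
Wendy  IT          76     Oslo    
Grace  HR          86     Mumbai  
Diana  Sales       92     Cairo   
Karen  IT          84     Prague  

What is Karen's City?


Row 5: Karen
City = Prague

ANSWER: Prague


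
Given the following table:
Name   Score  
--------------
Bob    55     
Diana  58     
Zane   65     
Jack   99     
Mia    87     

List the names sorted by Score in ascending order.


Sorting by Score (ascending):
  Bob: 55
  Diana: 58
  Zane: 65
  Mia: 87
  Jack: 99


ANSWER: Bob, Diana, Zane, Mia, Jack


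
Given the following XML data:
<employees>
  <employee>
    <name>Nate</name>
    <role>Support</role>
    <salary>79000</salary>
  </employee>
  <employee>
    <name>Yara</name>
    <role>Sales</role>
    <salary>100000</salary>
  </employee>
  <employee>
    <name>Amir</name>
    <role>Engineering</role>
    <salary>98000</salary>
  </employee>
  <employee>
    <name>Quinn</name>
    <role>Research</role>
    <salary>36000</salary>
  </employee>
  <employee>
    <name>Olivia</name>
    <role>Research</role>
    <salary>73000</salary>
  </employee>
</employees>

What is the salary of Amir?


Searching for <employee> with <name>Amir</name>
Found at position 3
<salary>98000</salary>

ANSWER: 98000
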